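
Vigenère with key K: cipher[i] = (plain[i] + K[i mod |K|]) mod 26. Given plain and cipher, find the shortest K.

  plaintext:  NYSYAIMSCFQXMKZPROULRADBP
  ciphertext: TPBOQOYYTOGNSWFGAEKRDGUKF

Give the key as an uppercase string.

GRJQQGM

  i= 0: T-N =  6 → G
  i= 1: P-Y = 17 → R
  i= 2: B-S =  9 → J
  i= 3: O-Y = 16 → Q
  i= 4: Q-A = 16 → Q
  i= 5: O-I =  6 → G
  i= 6: Y-M = 12 → M
  i= 7: Y-S =  6 → G
  i= 8: T-C = 17 → R
  i= 9: O-F =  9 → J
  i=10: G-Q = 16 → Q
  i=11: N-X = 16 → Q
  i=12: S-M =  6 → G
  i=13: W-K = 12 → M
  i=14: F-Z =  6 → G
  i=15: G-P = 17 → R
  i=16: A-R =  9 → J
  i=17: E-O = 16 → Q
  i=18: K-U = 16 → Q
  i=19: R-L =  6 → G
  i=20: D-R = 12 → M
  i=21: G-A =  6 → G
  i=22: U-D = 17 → R
  i=23: K-B =  9 → J
  i=24: F-P = 16 → Q
  shifts repeat with period 7: GRJQQGM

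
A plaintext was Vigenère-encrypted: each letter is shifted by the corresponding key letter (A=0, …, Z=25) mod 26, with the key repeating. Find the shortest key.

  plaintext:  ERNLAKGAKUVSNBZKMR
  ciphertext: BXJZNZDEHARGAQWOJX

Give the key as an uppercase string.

  i= 0: B-E = 23 → X
  i= 1: X-R =  6 → G
  i= 2: J-N = 22 → W
  i= 3: Z-L = 14 → O
  i= 4: N-A = 13 → N
  i= 5: Z-K = 15 → P
  i= 6: D-G = 23 → X
  i= 7: E-A =  4 → E
  i= 8: H-K = 23 → X
  i= 9: A-U =  6 → G
  i=10: R-V = 22 → W
  i=11: G-S = 14 → O
  i=12: A-N = 13 → N
  i=13: Q-B = 15 → P
  i=14: W-Z = 23 → X
  i=15: O-K =  4 → E
  i=16: J-M = 23 → X
  i=17: X-R =  6 → G
  shifts repeat with period 8: XGWONPXE

XGWONPXE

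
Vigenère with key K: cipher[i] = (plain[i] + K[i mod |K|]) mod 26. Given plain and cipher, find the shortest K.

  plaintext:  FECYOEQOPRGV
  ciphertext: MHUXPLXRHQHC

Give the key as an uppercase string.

HDSZBH

  i= 0: M-F =  7 → H
  i= 1: H-E =  3 → D
  i= 2: U-C = 18 → S
  i= 3: X-Y = 25 → Z
  i= 4: P-O =  1 → B
  i= 5: L-E =  7 → H
  i= 6: X-Q =  7 → H
  i= 7: R-O =  3 → D
  i= 8: H-P = 18 → S
  i= 9: Q-R = 25 → Z
  i=10: H-G =  1 → B
  i=11: C-V =  7 → H
  shifts repeat with period 6: HDSZBH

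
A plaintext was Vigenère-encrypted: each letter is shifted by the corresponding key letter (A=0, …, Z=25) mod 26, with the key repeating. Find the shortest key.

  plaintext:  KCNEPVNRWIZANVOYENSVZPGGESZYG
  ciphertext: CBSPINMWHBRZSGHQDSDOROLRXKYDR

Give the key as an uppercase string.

  i= 0: C-K = 18 → S
  i= 1: B-C = 25 → Z
  i= 2: S-N =  5 → F
  i= 3: P-E = 11 → L
  i= 4: I-P = 19 → T
  i= 5: N-V = 18 → S
  i= 6: M-N = 25 → Z
  i= 7: W-R =  5 → F
  i= 8: H-W = 11 → L
  i= 9: B-I = 19 → T
  i=10: R-Z = 18 → S
  i=11: Z-A = 25 → Z
  i=12: S-N =  5 → F
  i=13: G-V = 11 → L
  i=14: H-O = 19 → T
  i=15: Q-Y = 18 → S
  i=16: D-E = 25 → Z
  i=17: S-N =  5 → F
  i=18: D-S = 11 → L
  i=19: O-V = 19 → T
  i=20: R-Z = 18 → S
  i=21: O-P = 25 → Z
  i=22: L-G =  5 → F
  i=23: R-G = 11 → L
  i=24: X-E = 19 → T
  i=25: K-S = 18 → S
  i=26: Y-Z = 25 → Z
  i=27: D-Y =  5 → F
  i=28: R-G = 11 → L
  shifts repeat with period 5: SZFLT

SZFLT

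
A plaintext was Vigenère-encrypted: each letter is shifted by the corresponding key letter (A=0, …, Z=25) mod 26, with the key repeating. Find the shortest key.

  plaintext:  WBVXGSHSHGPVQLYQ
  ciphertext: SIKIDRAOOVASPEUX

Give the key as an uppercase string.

WHPLXZT

  i= 0: S-W = 22 → W
  i= 1: I-B =  7 → H
  i= 2: K-V = 15 → P
  i= 3: I-X = 11 → L
  i= 4: D-G = 23 → X
  i= 5: R-S = 25 → Z
  i= 6: A-H = 19 → T
  i= 7: O-S = 22 → W
  i= 8: O-H =  7 → H
  i= 9: V-G = 15 → P
  i=10: A-P = 11 → L
  i=11: S-V = 23 → X
  i=12: P-Q = 25 → Z
  i=13: E-L = 19 → T
  i=14: U-Y = 22 → W
  i=15: X-Q =  7 → H
  shifts repeat with period 7: WHPLXZT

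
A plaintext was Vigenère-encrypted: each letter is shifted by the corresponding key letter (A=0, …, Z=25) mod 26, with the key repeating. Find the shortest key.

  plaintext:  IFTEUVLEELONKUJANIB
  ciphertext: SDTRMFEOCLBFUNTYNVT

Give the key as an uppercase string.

KYANSKT

  i= 0: S-I = 10 → K
  i= 1: D-F = 24 → Y
  i= 2: T-T =  0 → A
  i= 3: R-E = 13 → N
  i= 4: M-U = 18 → S
  i= 5: F-V = 10 → K
  i= 6: E-L = 19 → T
  i= 7: O-E = 10 → K
  i= 8: C-E = 24 → Y
  i= 9: L-L =  0 → A
  i=10: B-O = 13 → N
  i=11: F-N = 18 → S
  i=12: U-K = 10 → K
  i=13: N-U = 19 → T
  i=14: T-J = 10 → K
  i=15: Y-A = 24 → Y
  i=16: N-N =  0 → A
  i=17: V-I = 13 → N
  i=18: T-B = 18 → S
  shifts repeat with period 7: KYANSKT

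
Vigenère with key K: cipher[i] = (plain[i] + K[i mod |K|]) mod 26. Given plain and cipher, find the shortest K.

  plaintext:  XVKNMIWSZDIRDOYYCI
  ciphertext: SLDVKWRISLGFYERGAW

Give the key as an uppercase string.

VQTIYO

  i= 0: S-X = 21 → V
  i= 1: L-V = 16 → Q
  i= 2: D-K = 19 → T
  i= 3: V-N =  8 → I
  i= 4: K-M = 24 → Y
  i= 5: W-I = 14 → O
  i= 6: R-W = 21 → V
  i= 7: I-S = 16 → Q
  i= 8: S-Z = 19 → T
  i= 9: L-D =  8 → I
  i=10: G-I = 24 → Y
  i=11: F-R = 14 → O
  i=12: Y-D = 21 → V
  i=13: E-O = 16 → Q
  i=14: R-Y = 19 → T
  i=15: G-Y =  8 → I
  i=16: A-C = 24 → Y
  i=17: W-I = 14 → O
  shifts repeat with period 6: VQTIYO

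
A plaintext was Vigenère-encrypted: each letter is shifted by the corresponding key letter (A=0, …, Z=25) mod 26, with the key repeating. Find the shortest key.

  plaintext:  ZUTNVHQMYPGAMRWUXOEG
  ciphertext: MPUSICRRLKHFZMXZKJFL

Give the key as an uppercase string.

NVBF

  i= 0: M-Z = 13 → N
  i= 1: P-U = 21 → V
  i= 2: U-T =  1 → B
  i= 3: S-N =  5 → F
  i= 4: I-V = 13 → N
  i= 5: C-H = 21 → V
  i= 6: R-Q =  1 → B
  i= 7: R-M =  5 → F
  i= 8: L-Y = 13 → N
  i= 9: K-P = 21 → V
  i=10: H-G =  1 → B
  i=11: F-A =  5 → F
  i=12: Z-M = 13 → N
  i=13: M-R = 21 → V
  i=14: X-W =  1 → B
  i=15: Z-U =  5 → F
  i=16: K-X = 13 → N
  i=17: J-O = 21 → V
  i=18: F-E =  1 → B
  i=19: L-G =  5 → F
  shifts repeat with period 4: NVBF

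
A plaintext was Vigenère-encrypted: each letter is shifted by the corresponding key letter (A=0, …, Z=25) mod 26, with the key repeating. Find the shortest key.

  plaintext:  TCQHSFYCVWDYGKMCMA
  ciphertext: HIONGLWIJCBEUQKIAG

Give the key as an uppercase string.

  i= 0: H-T = 14 → O
  i= 1: I-C =  6 → G
  i= 2: O-Q = 24 → Y
  i= 3: N-H =  6 → G
  i= 4: G-S = 14 → O
  i= 5: L-F =  6 → G
  i= 6: W-Y = 24 → Y
  i= 7: I-C =  6 → G
  i= 8: J-V = 14 → O
  i= 9: C-W =  6 → G
  i=10: B-D = 24 → Y
  i=11: E-Y =  6 → G
  i=12: U-G = 14 → O
  i=13: Q-K =  6 → G
  i=14: K-M = 24 → Y
  i=15: I-C =  6 → G
  i=16: A-M = 14 → O
  i=17: G-A =  6 → G
  shifts repeat with period 4: OGYG

OGYG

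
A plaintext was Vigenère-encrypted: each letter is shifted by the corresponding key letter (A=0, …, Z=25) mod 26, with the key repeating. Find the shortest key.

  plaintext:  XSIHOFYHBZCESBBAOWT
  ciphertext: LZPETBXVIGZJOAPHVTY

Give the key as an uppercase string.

OHHXFWZ

  i= 0: L-X = 14 → O
  i= 1: Z-S =  7 → H
  i= 2: P-I =  7 → H
  i= 3: E-H = 23 → X
  i= 4: T-O =  5 → F
  i= 5: B-F = 22 → W
  i= 6: X-Y = 25 → Z
  i= 7: V-H = 14 → O
  i= 8: I-B =  7 → H
  i= 9: G-Z =  7 → H
  i=10: Z-C = 23 → X
  i=11: J-E =  5 → F
  i=12: O-S = 22 → W
  i=13: A-B = 25 → Z
  i=14: P-B = 14 → O
  i=15: H-A =  7 → H
  i=16: V-O =  7 → H
  i=17: T-W = 23 → X
  i=18: Y-T =  5 → F
  shifts repeat with period 7: OHHXFWZ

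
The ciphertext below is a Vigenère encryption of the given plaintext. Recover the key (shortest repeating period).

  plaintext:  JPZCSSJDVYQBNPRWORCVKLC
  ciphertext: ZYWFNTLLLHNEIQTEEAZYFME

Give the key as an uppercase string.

  i= 0: Z-J = 16 → Q
  i= 1: Y-P =  9 → J
  i= 2: W-Z = 23 → X
  i= 3: F-C =  3 → D
  i= 4: N-S = 21 → V
  i= 5: T-S =  1 → B
  i= 6: L-J =  2 → C
  i= 7: L-D =  8 → I
  i= 8: L-V = 16 → Q
  i= 9: H-Y =  9 → J
  i=10: N-Q = 23 → X
  i=11: E-B =  3 → D
  i=12: I-N = 21 → V
  i=13: Q-P =  1 → B
  i=14: T-R =  2 → C
  i=15: E-W =  8 → I
  i=16: E-O = 16 → Q
  i=17: A-R =  9 → J
  i=18: Z-C = 23 → X
  i=19: Y-V =  3 → D
  i=20: F-K = 21 → V
  i=21: M-L =  1 → B
  i=22: E-C =  2 → C
  shifts repeat with period 8: QJXDVBCI

QJXDVBCI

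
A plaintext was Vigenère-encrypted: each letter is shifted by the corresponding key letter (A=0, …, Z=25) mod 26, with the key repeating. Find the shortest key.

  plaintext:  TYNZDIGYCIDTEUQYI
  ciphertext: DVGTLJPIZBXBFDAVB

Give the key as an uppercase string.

  i= 0: D-T = 10 → K
  i= 1: V-Y = 23 → X
  i= 2: G-N = 19 → T
  i= 3: T-Z = 20 → U
  i= 4: L-D =  8 → I
  i= 5: J-I =  1 → B
  i= 6: P-G =  9 → J
  i= 7: I-Y = 10 → K
  i= 8: Z-C = 23 → X
  i= 9: B-I = 19 → T
  i=10: X-D = 20 → U
  i=11: B-T =  8 → I
  i=12: F-E =  1 → B
  i=13: D-U =  9 → J
  i=14: A-Q = 10 → K
  i=15: V-Y = 23 → X
  i=16: B-I = 19 → T
  shifts repeat with period 7: KXTUIBJ

KXTUIBJ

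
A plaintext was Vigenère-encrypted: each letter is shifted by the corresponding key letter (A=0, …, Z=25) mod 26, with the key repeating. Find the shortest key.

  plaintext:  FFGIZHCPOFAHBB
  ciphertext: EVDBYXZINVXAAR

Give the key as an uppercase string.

ZQXT

  i= 0: E-F = 25 → Z
  i= 1: V-F = 16 → Q
  i= 2: D-G = 23 → X
  i= 3: B-I = 19 → T
  i= 4: Y-Z = 25 → Z
  i= 5: X-H = 16 → Q
  i= 6: Z-C = 23 → X
  i= 7: I-P = 19 → T
  i= 8: N-O = 25 → Z
  i= 9: V-F = 16 → Q
  i=10: X-A = 23 → X
  i=11: A-H = 19 → T
  i=12: A-B = 25 → Z
  i=13: R-B = 16 → Q
  shifts repeat with period 4: ZQXT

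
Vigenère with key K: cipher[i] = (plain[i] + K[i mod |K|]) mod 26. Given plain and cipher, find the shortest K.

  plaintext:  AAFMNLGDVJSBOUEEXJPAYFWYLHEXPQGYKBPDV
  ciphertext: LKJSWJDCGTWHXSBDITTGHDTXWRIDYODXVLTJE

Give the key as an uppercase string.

  i= 0: L-A = 11 → L
  i= 1: K-A = 10 → K
  i= 2: J-F =  4 → E
  i= 3: S-M =  6 → G
  i= 4: W-N =  9 → J
  i= 5: J-L = 24 → Y
  i= 6: D-G = 23 → X
  i= 7: C-D = 25 → Z
  i= 8: G-V = 11 → L
  i= 9: T-J = 10 → K
  i=10: W-S =  4 → E
  i=11: H-B =  6 → G
  i=12: X-O =  9 → J
  i=13: S-U = 24 → Y
  i=14: B-E = 23 → X
  i=15: D-E = 25 → Z
  i=16: I-X = 11 → L
  i=17: T-J = 10 → K
  i=18: T-P =  4 → E
  i=19: G-A =  6 → G
  i=20: H-Y =  9 → J
  i=21: D-F = 24 → Y
  i=22: T-W = 23 → X
  i=23: X-Y = 25 → Z
  i=24: W-L = 11 → L
  i=25: R-H = 10 → K
  i=26: I-E =  4 → E
  i=27: D-X =  6 → G
  i=28: Y-P =  9 → J
  i=29: O-Q = 24 → Y
  i=30: D-G = 23 → X
  i=31: X-Y = 25 → Z
  i=32: V-K = 11 → L
  i=33: L-B = 10 → K
  i=34: T-P =  4 → E
  i=35: J-D =  6 → G
  i=36: E-V =  9 → J
  shifts repeat with period 8: LKEGJYXZ

LKEGJYXZ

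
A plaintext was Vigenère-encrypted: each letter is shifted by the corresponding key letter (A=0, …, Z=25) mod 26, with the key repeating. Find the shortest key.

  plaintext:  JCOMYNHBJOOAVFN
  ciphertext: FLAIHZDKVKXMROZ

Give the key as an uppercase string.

  i= 0: F-J = 22 → W
  i= 1: L-C =  9 → J
  i= 2: A-O = 12 → M
  i= 3: I-M = 22 → W
  i= 4: H-Y =  9 → J
  i= 5: Z-N = 12 → M
  i= 6: D-H = 22 → W
  i= 7: K-B =  9 → J
  i= 8: V-J = 12 → M
  i= 9: K-O = 22 → W
  i=10: X-O =  9 → J
  i=11: M-A = 12 → M
  i=12: R-V = 22 → W
  i=13: O-F =  9 → J
  i=14: Z-N = 12 → M
  shifts repeat with period 3: WJM

WJM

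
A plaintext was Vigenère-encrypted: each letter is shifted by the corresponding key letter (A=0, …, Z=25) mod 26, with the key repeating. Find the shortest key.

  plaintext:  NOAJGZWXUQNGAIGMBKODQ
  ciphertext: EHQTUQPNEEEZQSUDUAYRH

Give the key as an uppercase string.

RTQKO

  i= 0: E-N = 17 → R
  i= 1: H-O = 19 → T
  i= 2: Q-A = 16 → Q
  i= 3: T-J = 10 → K
  i= 4: U-G = 14 → O
  i= 5: Q-Z = 17 → R
  i= 6: P-W = 19 → T
  i= 7: N-X = 16 → Q
  i= 8: E-U = 10 → K
  i= 9: E-Q = 14 → O
  i=10: E-N = 17 → R
  i=11: Z-G = 19 → T
  i=12: Q-A = 16 → Q
  i=13: S-I = 10 → K
  i=14: U-G = 14 → O
  i=15: D-M = 17 → R
  i=16: U-B = 19 → T
  i=17: A-K = 16 → Q
  i=18: Y-O = 10 → K
  i=19: R-D = 14 → O
  i=20: H-Q = 17 → R
  shifts repeat with period 5: RTQKO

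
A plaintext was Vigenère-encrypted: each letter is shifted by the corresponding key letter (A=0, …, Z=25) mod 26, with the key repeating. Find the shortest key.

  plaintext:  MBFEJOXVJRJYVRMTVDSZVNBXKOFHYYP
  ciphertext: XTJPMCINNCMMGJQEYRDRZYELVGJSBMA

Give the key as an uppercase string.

LSELDO

  i= 0: X-M = 11 → L
  i= 1: T-B = 18 → S
  i= 2: J-F =  4 → E
  i= 3: P-E = 11 → L
  i= 4: M-J =  3 → D
  i= 5: C-O = 14 → O
  i= 6: I-X = 11 → L
  i= 7: N-V = 18 → S
  i= 8: N-J =  4 → E
  i= 9: C-R = 11 → L
  i=10: M-J =  3 → D
  i=11: M-Y = 14 → O
  i=12: G-V = 11 → L
  i=13: J-R = 18 → S
  i=14: Q-M =  4 → E
  i=15: E-T = 11 → L
  i=16: Y-V =  3 → D
  i=17: R-D = 14 → O
  i=18: D-S = 11 → L
  i=19: R-Z = 18 → S
  i=20: Z-V =  4 → E
  i=21: Y-N = 11 → L
  i=22: E-B =  3 → D
  i=23: L-X = 14 → O
  i=24: V-K = 11 → L
  i=25: G-O = 18 → S
  i=26: J-F =  4 → E
  i=27: S-H = 11 → L
  i=28: B-Y =  3 → D
  i=29: M-Y = 14 → O
  i=30: A-P = 11 → L
  shifts repeat with period 6: LSELDO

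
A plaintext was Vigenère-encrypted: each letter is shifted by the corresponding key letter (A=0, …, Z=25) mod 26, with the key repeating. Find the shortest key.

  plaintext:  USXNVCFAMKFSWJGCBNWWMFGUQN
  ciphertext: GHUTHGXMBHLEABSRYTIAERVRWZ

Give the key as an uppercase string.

  i= 0: G-U = 12 → M
  i= 1: H-S = 15 → P
  i= 2: U-X = 23 → X
  i= 3: T-N =  6 → G
  i= 4: H-V = 12 → M
  i= 5: G-C =  4 → E
  i= 6: X-F = 18 → S
  i= 7: M-A = 12 → M
  i= 8: B-M = 15 → P
  i= 9: H-K = 23 → X
  i=10: L-F =  6 → G
  i=11: E-S = 12 → M
  i=12: A-W =  4 → E
  i=13: B-J = 18 → S
  i=14: S-G = 12 → M
  i=15: R-C = 15 → P
  i=16: Y-B = 23 → X
  i=17: T-N =  6 → G
  i=18: I-W = 12 → M
  i=19: A-W =  4 → E
  i=20: E-M = 18 → S
  i=21: R-F = 12 → M
  i=22: V-G = 15 → P
  i=23: R-U = 23 → X
  i=24: W-Q =  6 → G
  i=25: Z-N = 12 → M
  shifts repeat with period 7: MPXGMES

MPXGMES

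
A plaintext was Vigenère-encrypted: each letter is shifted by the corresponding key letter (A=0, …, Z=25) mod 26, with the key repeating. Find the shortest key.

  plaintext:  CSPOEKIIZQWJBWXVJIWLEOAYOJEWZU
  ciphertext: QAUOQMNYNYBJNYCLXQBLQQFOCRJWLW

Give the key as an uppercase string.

OIFAMCFQ

  i= 0: Q-C = 14 → O
  i= 1: A-S =  8 → I
  i= 2: U-P =  5 → F
  i= 3: O-O =  0 → A
  i= 4: Q-E = 12 → M
  i= 5: M-K =  2 → C
  i= 6: N-I =  5 → F
  i= 7: Y-I = 16 → Q
  i= 8: N-Z = 14 → O
  i= 9: Y-Q =  8 → I
  i=10: B-W =  5 → F
  i=11: J-J =  0 → A
  i=12: N-B = 12 → M
  i=13: Y-W =  2 → C
  i=14: C-X =  5 → F
  i=15: L-V = 16 → Q
  i=16: X-J = 14 → O
  i=17: Q-I =  8 → I
  i=18: B-W =  5 → F
  i=19: L-L =  0 → A
  i=20: Q-E = 12 → M
  i=21: Q-O =  2 → C
  i=22: F-A =  5 → F
  i=23: O-Y = 16 → Q
  i=24: C-O = 14 → O
  i=25: R-J =  8 → I
  i=26: J-E =  5 → F
  i=27: W-W =  0 → A
  i=28: L-Z = 12 → M
  i=29: W-U =  2 → C
  shifts repeat with period 8: OIFAMCFQ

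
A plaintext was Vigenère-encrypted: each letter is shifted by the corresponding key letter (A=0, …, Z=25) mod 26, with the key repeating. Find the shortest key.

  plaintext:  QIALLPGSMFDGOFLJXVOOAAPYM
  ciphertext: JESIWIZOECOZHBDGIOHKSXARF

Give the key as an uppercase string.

  i= 0: J-Q = 19 → T
  i= 1: E-I = 22 → W
  i= 2: S-A = 18 → S
  i= 3: I-L = 23 → X
  i= 4: W-L = 11 → L
  i= 5: I-P = 19 → T
  i= 6: Z-G = 19 → T
  i= 7: O-S = 22 → W
  i= 8: E-M = 18 → S
  i= 9: C-F = 23 → X
  i=10: O-D = 11 → L
  i=11: Z-G = 19 → T
  i=12: H-O = 19 → T
  i=13: B-F = 22 → W
  i=14: D-L = 18 → S
  i=15: G-J = 23 → X
  i=16: I-X = 11 → L
  i=17: O-V = 19 → T
  i=18: H-O = 19 → T
  i=19: K-O = 22 → W
  i=20: S-A = 18 → S
  i=21: X-A = 23 → X
  i=22: A-P = 11 → L
  i=23: R-Y = 19 → T
  i=24: F-M = 19 → T
  shifts repeat with period 6: TWSXLT

TWSXLT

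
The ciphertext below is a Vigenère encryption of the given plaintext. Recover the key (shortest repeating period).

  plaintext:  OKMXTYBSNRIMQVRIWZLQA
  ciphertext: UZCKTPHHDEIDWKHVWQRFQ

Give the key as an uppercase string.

  i= 0: U-O =  6 → G
  i= 1: Z-K = 15 → P
  i= 2: C-M = 16 → Q
  i= 3: K-X = 13 → N
  i= 4: T-T =  0 → A
  i= 5: P-Y = 17 → R
  i= 6: H-B =  6 → G
  i= 7: H-S = 15 → P
  i= 8: D-N = 16 → Q
  i= 9: E-R = 13 → N
  i=10: I-I =  0 → A
  i=11: D-M = 17 → R
  i=12: W-Q =  6 → G
  i=13: K-V = 15 → P
  i=14: H-R = 16 → Q
  i=15: V-I = 13 → N
  i=16: W-W =  0 → A
  i=17: Q-Z = 17 → R
  i=18: R-L =  6 → G
  i=19: F-Q = 15 → P
  i=20: Q-A = 16 → Q
  shifts repeat with period 6: GPQNAR

GPQNAR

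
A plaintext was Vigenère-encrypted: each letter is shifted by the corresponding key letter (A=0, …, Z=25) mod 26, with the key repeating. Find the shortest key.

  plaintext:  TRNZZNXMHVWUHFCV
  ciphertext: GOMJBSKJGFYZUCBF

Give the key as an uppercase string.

  i= 0: G-T = 13 → N
  i= 1: O-R = 23 → X
  i= 2: M-N = 25 → Z
  i= 3: J-Z = 10 → K
  i= 4: B-Z =  2 → C
  i= 5: S-N =  5 → F
  i= 6: K-X = 13 → N
  i= 7: J-M = 23 → X
  i= 8: G-H = 25 → Z
  i= 9: F-V = 10 → K
  i=10: Y-W =  2 → C
  i=11: Z-U =  5 → F
  i=12: U-H = 13 → N
  i=13: C-F = 23 → X
  i=14: B-C = 25 → Z
  i=15: F-V = 10 → K
  shifts repeat with period 6: NXZKCF

NXZKCF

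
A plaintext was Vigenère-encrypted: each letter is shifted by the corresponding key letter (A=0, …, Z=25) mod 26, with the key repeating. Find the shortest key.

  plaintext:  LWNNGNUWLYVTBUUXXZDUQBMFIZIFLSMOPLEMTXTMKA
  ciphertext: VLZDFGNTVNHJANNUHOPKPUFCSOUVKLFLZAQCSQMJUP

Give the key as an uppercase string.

KPMQZTTX

  i= 0: V-L = 10 → K
  i= 1: L-W = 15 → P
  i= 2: Z-N = 12 → M
  i= 3: D-N = 16 → Q
  i= 4: F-G = 25 → Z
  i= 5: G-N = 19 → T
  i= 6: N-U = 19 → T
  i= 7: T-W = 23 → X
  i= 8: V-L = 10 → K
  i= 9: N-Y = 15 → P
  i=10: H-V = 12 → M
  i=11: J-T = 16 → Q
  i=12: A-B = 25 → Z
  i=13: N-U = 19 → T
  i=14: N-U = 19 → T
  i=15: U-X = 23 → X
  i=16: H-X = 10 → K
  i=17: O-Z = 15 → P
  i=18: P-D = 12 → M
  i=19: K-U = 16 → Q
  i=20: P-Q = 25 → Z
  i=21: U-B = 19 → T
  i=22: F-M = 19 → T
  i=23: C-F = 23 → X
  i=24: S-I = 10 → K
  i=25: O-Z = 15 → P
  i=26: U-I = 12 → M
  i=27: V-F = 16 → Q
  i=28: K-L = 25 → Z
  i=29: L-S = 19 → T
  i=30: F-M = 19 → T
  i=31: L-O = 23 → X
  i=32: Z-P = 10 → K
  i=33: A-L = 15 → P
  i=34: Q-E = 12 → M
  i=35: C-M = 16 → Q
  i=36: S-T = 25 → Z
  i=37: Q-X = 19 → T
  i=38: M-T = 19 → T
  i=39: J-M = 23 → X
  i=40: U-K = 10 → K
  i=41: P-A = 15 → P
  shifts repeat with period 8: KPMQZTTX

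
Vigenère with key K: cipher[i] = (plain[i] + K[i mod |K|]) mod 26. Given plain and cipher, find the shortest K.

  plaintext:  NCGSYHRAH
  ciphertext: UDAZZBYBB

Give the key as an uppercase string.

  i= 0: U-N =  7 → H
  i= 1: D-C =  1 → B
  i= 2: A-G = 20 → U
  i= 3: Z-S =  7 → H
  i= 4: Z-Y =  1 → B
  i= 5: B-H = 20 → U
  i= 6: Y-R =  7 → H
  i= 7: B-A =  1 → B
  i= 8: B-H = 20 → U
  shifts repeat with period 3: HBU

HBU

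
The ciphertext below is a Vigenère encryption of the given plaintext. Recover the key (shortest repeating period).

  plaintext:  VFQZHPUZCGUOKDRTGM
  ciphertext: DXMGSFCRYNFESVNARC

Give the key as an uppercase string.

  i= 0: D-V =  8 → I
  i= 1: X-F = 18 → S
  i= 2: M-Q = 22 → W
  i= 3: G-Z =  7 → H
  i= 4: S-H = 11 → L
  i= 5: F-P = 16 → Q
  i= 6: C-U =  8 → I
  i= 7: R-Z = 18 → S
  i= 8: Y-C = 22 → W
  i= 9: N-G =  7 → H
  i=10: F-U = 11 → L
  i=11: E-O = 16 → Q
  i=12: S-K =  8 → I
  i=13: V-D = 18 → S
  i=14: N-R = 22 → W
  i=15: A-T =  7 → H
  i=16: R-G = 11 → L
  i=17: C-M = 16 → Q
  shifts repeat with period 6: ISWHLQ

ISWHLQ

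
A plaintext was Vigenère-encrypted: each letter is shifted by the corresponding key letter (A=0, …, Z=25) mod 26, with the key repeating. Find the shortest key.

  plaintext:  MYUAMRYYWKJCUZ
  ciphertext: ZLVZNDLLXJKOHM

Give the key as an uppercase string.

NNBZBM

  i= 0: Z-M = 13 → N
  i= 1: L-Y = 13 → N
  i= 2: V-U =  1 → B
  i= 3: Z-A = 25 → Z
  i= 4: N-M =  1 → B
  i= 5: D-R = 12 → M
  i= 6: L-Y = 13 → N
  i= 7: L-Y = 13 → N
  i= 8: X-W =  1 → B
  i= 9: J-K = 25 → Z
  i=10: K-J =  1 → B
  i=11: O-C = 12 → M
  i=12: H-U = 13 → N
  i=13: M-Z = 13 → N
  shifts repeat with period 6: NNBZBM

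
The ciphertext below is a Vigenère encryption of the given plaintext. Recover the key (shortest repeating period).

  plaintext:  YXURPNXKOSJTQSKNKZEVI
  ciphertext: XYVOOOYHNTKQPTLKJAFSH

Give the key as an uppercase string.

  i= 0: X-Y = 25 → Z
  i= 1: Y-X =  1 → B
  i= 2: V-U =  1 → B
  i= 3: O-R = 23 → X
  i= 4: O-P = 25 → Z
  i= 5: O-N =  1 → B
  i= 6: Y-X =  1 → B
  i= 7: H-K = 23 → X
  i= 8: N-O = 25 → Z
  i= 9: T-S =  1 → B
  i=10: K-J =  1 → B
  i=11: Q-T = 23 → X
  i=12: P-Q = 25 → Z
  i=13: T-S =  1 → B
  i=14: L-K =  1 → B
  i=15: K-N = 23 → X
  i=16: J-K = 25 → Z
  i=17: A-Z =  1 → B
  i=18: F-E =  1 → B
  i=19: S-V = 23 → X
  i=20: H-I = 25 → Z
  shifts repeat with period 4: ZBBX

ZBBX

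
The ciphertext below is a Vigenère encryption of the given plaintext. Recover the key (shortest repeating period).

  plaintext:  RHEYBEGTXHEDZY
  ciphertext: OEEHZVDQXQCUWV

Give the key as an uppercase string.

  i= 0: O-R = 23 → X
  i= 1: E-H = 23 → X
  i= 2: E-E =  0 → A
  i= 3: H-Y =  9 → J
  i= 4: Z-B = 24 → Y
  i= 5: V-E = 17 → R
  i= 6: D-G = 23 → X
  i= 7: Q-T = 23 → X
  i= 8: X-X =  0 → A
  i= 9: Q-H =  9 → J
  i=10: C-E = 24 → Y
  i=11: U-D = 17 → R
  i=12: W-Z = 23 → X
  i=13: V-Y = 23 → X
  shifts repeat with period 6: XXAJYR

XXAJYR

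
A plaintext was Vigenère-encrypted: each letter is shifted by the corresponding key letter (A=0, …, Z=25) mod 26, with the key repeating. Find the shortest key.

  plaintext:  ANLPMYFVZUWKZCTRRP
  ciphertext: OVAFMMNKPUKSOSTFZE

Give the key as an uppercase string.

  i= 0: O-A = 14 → O
  i= 1: V-N =  8 → I
  i= 2: A-L = 15 → P
  i= 3: F-P = 16 → Q
  i= 4: M-M =  0 → A
  i= 5: M-Y = 14 → O
  i= 6: N-F =  8 → I
  i= 7: K-V = 15 → P
  i= 8: P-Z = 16 → Q
  i= 9: U-U =  0 → A
  i=10: K-W = 14 → O
  i=11: S-K =  8 → I
  i=12: O-Z = 15 → P
  i=13: S-C = 16 → Q
  i=14: T-T =  0 → A
  i=15: F-R = 14 → O
  i=16: Z-R =  8 → I
  i=17: E-P = 15 → P
  shifts repeat with period 5: OIPQA

OIPQA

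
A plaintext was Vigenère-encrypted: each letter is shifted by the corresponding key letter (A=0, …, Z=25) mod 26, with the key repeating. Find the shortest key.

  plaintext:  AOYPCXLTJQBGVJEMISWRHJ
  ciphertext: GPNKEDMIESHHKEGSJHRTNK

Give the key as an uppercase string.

  i= 0: G-A =  6 → G
  i= 1: P-O =  1 → B
  i= 2: N-Y = 15 → P
  i= 3: K-P = 21 → V
  i= 4: E-C =  2 → C
  i= 5: D-X =  6 → G
  i= 6: M-L =  1 → B
  i= 7: I-T = 15 → P
  i= 8: E-J = 21 → V
  i= 9: S-Q =  2 → C
  i=10: H-B =  6 → G
  i=11: H-G =  1 → B
  i=12: K-V = 15 → P
  i=13: E-J = 21 → V
  i=14: G-E =  2 → C
  i=15: S-M =  6 → G
  i=16: J-I =  1 → B
  i=17: H-S = 15 → P
  i=18: R-W = 21 → V
  i=19: T-R =  2 → C
  i=20: N-H =  6 → G
  i=21: K-J =  1 → B
  shifts repeat with period 5: GBPVC

GBPVC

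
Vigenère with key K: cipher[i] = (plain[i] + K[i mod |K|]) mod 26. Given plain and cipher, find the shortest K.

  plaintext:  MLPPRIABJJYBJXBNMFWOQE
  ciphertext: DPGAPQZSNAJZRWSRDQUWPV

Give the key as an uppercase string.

  i= 0: D-M = 17 → R
  i= 1: P-L =  4 → E
  i= 2: G-P = 17 → R
  i= 3: A-P = 11 → L
  i= 4: P-R = 24 → Y
  i= 5: Q-I =  8 → I
  i= 6: Z-A = 25 → Z
  i= 7: S-B = 17 → R
  i= 8: N-J =  4 → E
  i= 9: A-J = 17 → R
  i=10: J-Y = 11 → L
  i=11: Z-B = 24 → Y
  i=12: R-J =  8 → I
  i=13: W-X = 25 → Z
  i=14: S-B = 17 → R
  i=15: R-N =  4 → E
  i=16: D-M = 17 → R
  i=17: Q-F = 11 → L
  i=18: U-W = 24 → Y
  i=19: W-O =  8 → I
  i=20: P-Q = 25 → Z
  i=21: V-E = 17 → R
  shifts repeat with period 7: RERLYIZ

RERLYIZ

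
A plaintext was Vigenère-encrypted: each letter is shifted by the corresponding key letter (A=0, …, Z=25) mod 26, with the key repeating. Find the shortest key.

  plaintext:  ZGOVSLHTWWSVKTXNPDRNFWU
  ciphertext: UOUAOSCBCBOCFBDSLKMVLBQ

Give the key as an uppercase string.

VIGFWH

  i= 0: U-Z = 21 → V
  i= 1: O-G =  8 → I
  i= 2: U-O =  6 → G
  i= 3: A-V =  5 → F
  i= 4: O-S = 22 → W
  i= 5: S-L =  7 → H
  i= 6: C-H = 21 → V
  i= 7: B-T =  8 → I
  i= 8: C-W =  6 → G
  i= 9: B-W =  5 → F
  i=10: O-S = 22 → W
  i=11: C-V =  7 → H
  i=12: F-K = 21 → V
  i=13: B-T =  8 → I
  i=14: D-X =  6 → G
  i=15: S-N =  5 → F
  i=16: L-P = 22 → W
  i=17: K-D =  7 → H
  i=18: M-R = 21 → V
  i=19: V-N =  8 → I
  i=20: L-F =  6 → G
  i=21: B-W =  5 → F
  i=22: Q-U = 22 → W
  shifts repeat with period 6: VIGFWH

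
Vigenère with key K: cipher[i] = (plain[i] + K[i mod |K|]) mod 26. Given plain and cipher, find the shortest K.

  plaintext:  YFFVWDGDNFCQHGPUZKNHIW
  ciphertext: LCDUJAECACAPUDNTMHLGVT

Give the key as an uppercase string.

NXYZ

  i= 0: L-Y = 13 → N
  i= 1: C-F = 23 → X
  i= 2: D-F = 24 → Y
  i= 3: U-V = 25 → Z
  i= 4: J-W = 13 → N
  i= 5: A-D = 23 → X
  i= 6: E-G = 24 → Y
  i= 7: C-D = 25 → Z
  i= 8: A-N = 13 → N
  i= 9: C-F = 23 → X
  i=10: A-C = 24 → Y
  i=11: P-Q = 25 → Z
  i=12: U-H = 13 → N
  i=13: D-G = 23 → X
  i=14: N-P = 24 → Y
  i=15: T-U = 25 → Z
  i=16: M-Z = 13 → N
  i=17: H-K = 23 → X
  i=18: L-N = 24 → Y
  i=19: G-H = 25 → Z
  i=20: V-I = 13 → N
  i=21: T-W = 23 → X
  shifts repeat with period 4: NXYZ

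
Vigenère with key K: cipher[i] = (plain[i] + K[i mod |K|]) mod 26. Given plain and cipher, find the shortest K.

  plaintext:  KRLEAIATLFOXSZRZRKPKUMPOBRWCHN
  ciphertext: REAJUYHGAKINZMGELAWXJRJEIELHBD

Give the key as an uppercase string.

  i= 0: R-K =  7 → H
  i= 1: E-R = 13 → N
  i= 2: A-L = 15 → P
  i= 3: J-E =  5 → F
  i= 4: U-A = 20 → U
  i= 5: Y-I = 16 → Q
  i= 6: H-A =  7 → H
  i= 7: G-T = 13 → N
  i= 8: A-L = 15 → P
  i= 9: K-F =  5 → F
  i=10: I-O = 20 → U
  i=11: N-X = 16 → Q
  i=12: Z-S =  7 → H
  i=13: M-Z = 13 → N
  i=14: G-R = 15 → P
  i=15: E-Z =  5 → F
  i=16: L-R = 20 → U
  i=17: A-K = 16 → Q
  i=18: W-P =  7 → H
  i=19: X-K = 13 → N
  i=20: J-U = 15 → P
  i=21: R-M =  5 → F
  i=22: J-P = 20 → U
  i=23: E-O = 16 → Q
  i=24: I-B =  7 → H
  i=25: E-R = 13 → N
  i=26: L-W = 15 → P
  i=27: H-C =  5 → F
  i=28: B-H = 20 → U
  i=29: D-N = 16 → Q
  shifts repeat with period 6: HNPFUQ

HNPFUQ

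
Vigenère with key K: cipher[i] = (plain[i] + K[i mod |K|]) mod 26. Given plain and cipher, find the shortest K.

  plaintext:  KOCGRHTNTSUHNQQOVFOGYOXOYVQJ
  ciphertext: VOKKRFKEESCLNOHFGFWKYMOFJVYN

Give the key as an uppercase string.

LAIEAYRR

  i= 0: V-K = 11 → L
  i= 1: O-O =  0 → A
  i= 2: K-C =  8 → I
  i= 3: K-G =  4 → E
  i= 4: R-R =  0 → A
  i= 5: F-H = 24 → Y
  i= 6: K-T = 17 → R
  i= 7: E-N = 17 → R
  i= 8: E-T = 11 → L
  i= 9: S-S =  0 → A
  i=10: C-U =  8 → I
  i=11: L-H =  4 → E
  i=12: N-N =  0 → A
  i=13: O-Q = 24 → Y
  i=14: H-Q = 17 → R
  i=15: F-O = 17 → R
  i=16: G-V = 11 → L
  i=17: F-F =  0 → A
  i=18: W-O =  8 → I
  i=19: K-G =  4 → E
  i=20: Y-Y =  0 → A
  i=21: M-O = 24 → Y
  i=22: O-X = 17 → R
  i=23: F-O = 17 → R
  i=24: J-Y = 11 → L
  i=25: V-V =  0 → A
  i=26: Y-Q =  8 → I
  i=27: N-J =  4 → E
  shifts repeat with period 8: LAIEAYRR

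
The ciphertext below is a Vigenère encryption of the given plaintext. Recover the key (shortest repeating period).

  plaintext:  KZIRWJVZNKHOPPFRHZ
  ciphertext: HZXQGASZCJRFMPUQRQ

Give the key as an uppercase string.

XAPZKR

  i= 0: H-K = 23 → X
  i= 1: Z-Z =  0 → A
  i= 2: X-I = 15 → P
  i= 3: Q-R = 25 → Z
  i= 4: G-W = 10 → K
  i= 5: A-J = 17 → R
  i= 6: S-V = 23 → X
  i= 7: Z-Z =  0 → A
  i= 8: C-N = 15 → P
  i= 9: J-K = 25 → Z
  i=10: R-H = 10 → K
  i=11: F-O = 17 → R
  i=12: M-P = 23 → X
  i=13: P-P =  0 → A
  i=14: U-F = 15 → P
  i=15: Q-R = 25 → Z
  i=16: R-H = 10 → K
  i=17: Q-Z = 17 → R
  shifts repeat with period 6: XAPZKR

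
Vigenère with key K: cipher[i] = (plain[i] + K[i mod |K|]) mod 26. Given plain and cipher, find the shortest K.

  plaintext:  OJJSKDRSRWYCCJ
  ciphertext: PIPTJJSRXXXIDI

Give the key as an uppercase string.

BZG

  i= 0: P-O =  1 → B
  i= 1: I-J = 25 → Z
  i= 2: P-J =  6 → G
  i= 3: T-S =  1 → B
  i= 4: J-K = 25 → Z
  i= 5: J-D =  6 → G
  i= 6: S-R =  1 → B
  i= 7: R-S = 25 → Z
  i= 8: X-R =  6 → G
  i= 9: X-W =  1 → B
  i=10: X-Y = 25 → Z
  i=11: I-C =  6 → G
  i=12: D-C =  1 → B
  i=13: I-J = 25 → Z
  shifts repeat with period 3: BZG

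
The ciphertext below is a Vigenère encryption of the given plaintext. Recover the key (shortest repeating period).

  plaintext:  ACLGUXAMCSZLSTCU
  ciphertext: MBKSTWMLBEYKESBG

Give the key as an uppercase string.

  i= 0: M-A = 12 → M
  i= 1: B-C = 25 → Z
  i= 2: K-L = 25 → Z
  i= 3: S-G = 12 → M
  i= 4: T-U = 25 → Z
  i= 5: W-X = 25 → Z
  i= 6: M-A = 12 → M
  i= 7: L-M = 25 → Z
  i= 8: B-C = 25 → Z
  i= 9: E-S = 12 → M
  i=10: Y-Z = 25 → Z
  i=11: K-L = 25 → Z
  i=12: E-S = 12 → M
  i=13: S-T = 25 → Z
  i=14: B-C = 25 → Z
  i=15: G-U = 12 → M
  shifts repeat with period 3: MZZ

MZZ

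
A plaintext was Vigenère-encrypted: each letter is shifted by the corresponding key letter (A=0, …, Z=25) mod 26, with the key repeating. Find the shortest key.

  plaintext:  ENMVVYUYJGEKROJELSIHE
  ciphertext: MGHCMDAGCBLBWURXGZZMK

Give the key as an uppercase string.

  i= 0: M-E =  8 → I
  i= 1: G-N = 19 → T
  i= 2: H-M = 21 → V
  i= 3: C-V =  7 → H
  i= 4: M-V = 17 → R
  i= 5: D-Y =  5 → F
  i= 6: A-U =  6 → G
  i= 7: G-Y =  8 → I
  i= 8: C-J = 19 → T
  i= 9: B-G = 21 → V
  i=10: L-E =  7 → H
  i=11: B-K = 17 → R
  i=12: W-R =  5 → F
  i=13: U-O =  6 → G
  i=14: R-J =  8 → I
  i=15: X-E = 19 → T
  i=16: G-L = 21 → V
  i=17: Z-S =  7 → H
  i=18: Z-I = 17 → R
  i=19: M-H =  5 → F
  i=20: K-E =  6 → G
  shifts repeat with period 7: ITVHRFG

ITVHRFG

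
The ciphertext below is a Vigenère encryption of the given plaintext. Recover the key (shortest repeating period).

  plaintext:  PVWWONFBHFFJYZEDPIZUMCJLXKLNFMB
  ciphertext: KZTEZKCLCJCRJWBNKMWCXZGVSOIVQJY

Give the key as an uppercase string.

VEXILXXK

  i= 0: K-P = 21 → V
  i= 1: Z-V =  4 → E
  i= 2: T-W = 23 → X
  i= 3: E-W =  8 → I
  i= 4: Z-O = 11 → L
  i= 5: K-N = 23 → X
  i= 6: C-F = 23 → X
  i= 7: L-B = 10 → K
  i= 8: C-H = 21 → V
  i= 9: J-F =  4 → E
  i=10: C-F = 23 → X
  i=11: R-J =  8 → I
  i=12: J-Y = 11 → L
  i=13: W-Z = 23 → X
  i=14: B-E = 23 → X
  i=15: N-D = 10 → K
  i=16: K-P = 21 → V
  i=17: M-I =  4 → E
  i=18: W-Z = 23 → X
  i=19: C-U =  8 → I
  i=20: X-M = 11 → L
  i=21: Z-C = 23 → X
  i=22: G-J = 23 → X
  i=23: V-L = 10 → K
  i=24: S-X = 21 → V
  i=25: O-K =  4 → E
  i=26: I-L = 23 → X
  i=27: V-N =  8 → I
  i=28: Q-F = 11 → L
  i=29: J-M = 23 → X
  i=30: Y-B = 23 → X
  shifts repeat with period 8: VEXILXXK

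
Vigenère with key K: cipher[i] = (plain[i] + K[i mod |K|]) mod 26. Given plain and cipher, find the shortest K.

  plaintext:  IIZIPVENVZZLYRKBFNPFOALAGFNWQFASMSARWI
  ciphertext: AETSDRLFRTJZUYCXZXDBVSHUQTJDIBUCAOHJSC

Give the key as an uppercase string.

SWUKOWH

  i= 0: A-I = 18 → S
  i= 1: E-I = 22 → W
  i= 2: T-Z = 20 → U
  i= 3: S-I = 10 → K
  i= 4: D-P = 14 → O
  i= 5: R-V = 22 → W
  i= 6: L-E =  7 → H
  i= 7: F-N = 18 → S
  i= 8: R-V = 22 → W
  i= 9: T-Z = 20 → U
  i=10: J-Z = 10 → K
  i=11: Z-L = 14 → O
  i=12: U-Y = 22 → W
  i=13: Y-R =  7 → H
  i=14: C-K = 18 → S
  i=15: X-B = 22 → W
  i=16: Z-F = 20 → U
  i=17: X-N = 10 → K
  i=18: D-P = 14 → O
  i=19: B-F = 22 → W
  i=20: V-O =  7 → H
  i=21: S-A = 18 → S
  i=22: H-L = 22 → W
  i=23: U-A = 20 → U
  i=24: Q-G = 10 → K
  i=25: T-F = 14 → O
  i=26: J-N = 22 → W
  i=27: D-W =  7 → H
  i=28: I-Q = 18 → S
  i=29: B-F = 22 → W
  i=30: U-A = 20 → U
  i=31: C-S = 10 → K
  i=32: A-M = 14 → O
  i=33: O-S = 22 → W
  i=34: H-A =  7 → H
  i=35: J-R = 18 → S
  i=36: S-W = 22 → W
  i=37: C-I = 20 → U
  shifts repeat with period 7: SWUKOWH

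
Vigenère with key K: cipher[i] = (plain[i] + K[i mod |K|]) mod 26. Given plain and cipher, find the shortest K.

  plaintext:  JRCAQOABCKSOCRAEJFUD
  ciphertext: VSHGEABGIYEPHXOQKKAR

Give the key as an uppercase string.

MBFGO

  i= 0: V-J = 12 → M
  i= 1: S-R =  1 → B
  i= 2: H-C =  5 → F
  i= 3: G-A =  6 → G
  i= 4: E-Q = 14 → O
  i= 5: A-O = 12 → M
  i= 6: B-A =  1 → B
  i= 7: G-B =  5 → F
  i= 8: I-C =  6 → G
  i= 9: Y-K = 14 → O
  i=10: E-S = 12 → M
  i=11: P-O =  1 → B
  i=12: H-C =  5 → F
  i=13: X-R =  6 → G
  i=14: O-A = 14 → O
  i=15: Q-E = 12 → M
  i=16: K-J =  1 → B
  i=17: K-F =  5 → F
  i=18: A-U =  6 → G
  i=19: R-D = 14 → O
  shifts repeat with period 5: MBFGO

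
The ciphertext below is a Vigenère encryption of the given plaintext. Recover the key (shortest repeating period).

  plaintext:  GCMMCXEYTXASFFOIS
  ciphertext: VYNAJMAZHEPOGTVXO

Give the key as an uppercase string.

  i= 0: V-G = 15 → P
  i= 1: Y-C = 22 → W
  i= 2: N-M =  1 → B
  i= 3: A-M = 14 → O
  i= 4: J-C =  7 → H
  i= 5: M-X = 15 → P
  i= 6: A-E = 22 → W
  i= 7: Z-Y =  1 → B
  i= 8: H-T = 14 → O
  i= 9: E-X =  7 → H
  i=10: P-A = 15 → P
  i=11: O-S = 22 → W
  i=12: G-F =  1 → B
  i=13: T-F = 14 → O
  i=14: V-O =  7 → H
  i=15: X-I = 15 → P
  i=16: O-S = 22 → W
  shifts repeat with period 5: PWBOH

PWBOH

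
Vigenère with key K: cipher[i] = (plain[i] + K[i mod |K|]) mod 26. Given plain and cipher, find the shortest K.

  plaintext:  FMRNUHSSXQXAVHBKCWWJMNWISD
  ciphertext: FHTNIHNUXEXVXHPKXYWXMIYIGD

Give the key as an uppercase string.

AVCAO

  i= 0: F-F =  0 → A
  i= 1: H-M = 21 → V
  i= 2: T-R =  2 → C
  i= 3: N-N =  0 → A
  i= 4: I-U = 14 → O
  i= 5: H-H =  0 → A
  i= 6: N-S = 21 → V
  i= 7: U-S =  2 → C
  i= 8: X-X =  0 → A
  i= 9: E-Q = 14 → O
  i=10: X-X =  0 → A
  i=11: V-A = 21 → V
  i=12: X-V =  2 → C
  i=13: H-H =  0 → A
  i=14: P-B = 14 → O
  i=15: K-K =  0 → A
  i=16: X-C = 21 → V
  i=17: Y-W =  2 → C
  i=18: W-W =  0 → A
  i=19: X-J = 14 → O
  i=20: M-M =  0 → A
  i=21: I-N = 21 → V
  i=22: Y-W =  2 → C
  i=23: I-I =  0 → A
  i=24: G-S = 14 → O
  i=25: D-D =  0 → A
  shifts repeat with period 5: AVCAO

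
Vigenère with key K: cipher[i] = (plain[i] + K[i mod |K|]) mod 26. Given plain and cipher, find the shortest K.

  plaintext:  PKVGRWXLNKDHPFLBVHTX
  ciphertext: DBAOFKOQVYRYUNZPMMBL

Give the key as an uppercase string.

  i= 0: D-P = 14 → O
  i= 1: B-K = 17 → R
  i= 2: A-V =  5 → F
  i= 3: O-G =  8 → I
  i= 4: F-R = 14 → O
  i= 5: K-W = 14 → O
  i= 6: O-X = 17 → R
  i= 7: Q-L =  5 → F
  i= 8: V-N =  8 → I
  i= 9: Y-K = 14 → O
  i=10: R-D = 14 → O
  i=11: Y-H = 17 → R
  i=12: U-P =  5 → F
  i=13: N-F =  8 → I
  i=14: Z-L = 14 → O
  i=15: P-B = 14 → O
  i=16: M-V = 17 → R
  i=17: M-H =  5 → F
  i=18: B-T =  8 → I
  i=19: L-X = 14 → O
  shifts repeat with period 5: ORFIO

ORFIO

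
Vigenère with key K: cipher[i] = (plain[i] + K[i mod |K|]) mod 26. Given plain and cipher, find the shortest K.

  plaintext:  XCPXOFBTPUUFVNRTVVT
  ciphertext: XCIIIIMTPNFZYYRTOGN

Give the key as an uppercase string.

AATLUDL

  i= 0: X-X =  0 → A
  i= 1: C-C =  0 → A
  i= 2: I-P = 19 → T
  i= 3: I-X = 11 → L
  i= 4: I-O = 20 → U
  i= 5: I-F =  3 → D
  i= 6: M-B = 11 → L
  i= 7: T-T =  0 → A
  i= 8: P-P =  0 → A
  i= 9: N-U = 19 → T
  i=10: F-U = 11 → L
  i=11: Z-F = 20 → U
  i=12: Y-V =  3 → D
  i=13: Y-N = 11 → L
  i=14: R-R =  0 → A
  i=15: T-T =  0 → A
  i=16: O-V = 19 → T
  i=17: G-V = 11 → L
  i=18: N-T = 20 → U
  shifts repeat with period 7: AATLUDL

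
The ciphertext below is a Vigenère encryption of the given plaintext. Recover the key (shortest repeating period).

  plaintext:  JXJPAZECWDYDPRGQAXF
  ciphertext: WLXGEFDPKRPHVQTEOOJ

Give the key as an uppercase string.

NOOREGZ

  i= 0: W-J = 13 → N
  i= 1: L-X = 14 → O
  i= 2: X-J = 14 → O
  i= 3: G-P = 17 → R
  i= 4: E-A =  4 → E
  i= 5: F-Z =  6 → G
  i= 6: D-E = 25 → Z
  i= 7: P-C = 13 → N
  i= 8: K-W = 14 → O
  i= 9: R-D = 14 → O
  i=10: P-Y = 17 → R
  i=11: H-D =  4 → E
  i=12: V-P =  6 → G
  i=13: Q-R = 25 → Z
  i=14: T-G = 13 → N
  i=15: E-Q = 14 → O
  i=16: O-A = 14 → O
  i=17: O-X = 17 → R
  i=18: J-F =  4 → E
  shifts repeat with period 7: NOOREGZ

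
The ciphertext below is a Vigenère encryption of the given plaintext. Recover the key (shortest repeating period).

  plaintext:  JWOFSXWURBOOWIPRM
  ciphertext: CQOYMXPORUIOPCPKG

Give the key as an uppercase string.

TUA

  i= 0: C-J = 19 → T
  i= 1: Q-W = 20 → U
  i= 2: O-O =  0 → A
  i= 3: Y-F = 19 → T
  i= 4: M-S = 20 → U
  i= 5: X-X =  0 → A
  i= 6: P-W = 19 → T
  i= 7: O-U = 20 → U
  i= 8: R-R =  0 → A
  i= 9: U-B = 19 → T
  i=10: I-O = 20 → U
  i=11: O-O =  0 → A
  i=12: P-W = 19 → T
  i=13: C-I = 20 → U
  i=14: P-P =  0 → A
  i=15: K-R = 19 → T
  i=16: G-M = 20 → U
  shifts repeat with period 3: TUA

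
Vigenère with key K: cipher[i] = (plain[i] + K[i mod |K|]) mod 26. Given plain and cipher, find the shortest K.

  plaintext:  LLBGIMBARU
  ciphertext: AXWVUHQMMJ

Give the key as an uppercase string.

PMV

  i= 0: A-L = 15 → P
  i= 1: X-L = 12 → M
  i= 2: W-B = 21 → V
  i= 3: V-G = 15 → P
  i= 4: U-I = 12 → M
  i= 5: H-M = 21 → V
  i= 6: Q-B = 15 → P
  i= 7: M-A = 12 → M
  i= 8: M-R = 21 → V
  i= 9: J-U = 15 → P
  shifts repeat with period 3: PMV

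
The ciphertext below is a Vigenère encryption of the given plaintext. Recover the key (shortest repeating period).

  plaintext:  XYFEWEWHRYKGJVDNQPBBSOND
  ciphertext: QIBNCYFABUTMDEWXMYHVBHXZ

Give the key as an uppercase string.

TKWJGUJ

  i= 0: Q-X = 19 → T
  i= 1: I-Y = 10 → K
  i= 2: B-F = 22 → W
  i= 3: N-E =  9 → J
  i= 4: C-W =  6 → G
  i= 5: Y-E = 20 → U
  i= 6: F-W =  9 → J
  i= 7: A-H = 19 → T
  i= 8: B-R = 10 → K
  i= 9: U-Y = 22 → W
  i=10: T-K =  9 → J
  i=11: M-G =  6 → G
  i=12: D-J = 20 → U
  i=13: E-V =  9 → J
  i=14: W-D = 19 → T
  i=15: X-N = 10 → K
  i=16: M-Q = 22 → W
  i=17: Y-P =  9 → J
  i=18: H-B =  6 → G
  i=19: V-B = 20 → U
  i=20: B-S =  9 → J
  i=21: H-O = 19 → T
  i=22: X-N = 10 → K
  i=23: Z-D = 22 → W
  shifts repeat with period 7: TKWJGUJ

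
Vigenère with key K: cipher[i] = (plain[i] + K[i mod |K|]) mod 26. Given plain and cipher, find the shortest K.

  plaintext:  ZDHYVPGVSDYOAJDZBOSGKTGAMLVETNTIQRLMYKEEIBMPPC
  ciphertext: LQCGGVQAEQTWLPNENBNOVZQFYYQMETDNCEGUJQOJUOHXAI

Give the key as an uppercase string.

MNVILGKF

  i= 0: L-Z = 12 → M
  i= 1: Q-D = 13 → N
  i= 2: C-H = 21 → V
  i= 3: G-Y =  8 → I
  i= 4: G-V = 11 → L
  i= 5: V-P =  6 → G
  i= 6: Q-G = 10 → K
  i= 7: A-V =  5 → F
  i= 8: E-S = 12 → M
  i= 9: Q-D = 13 → N
  i=10: T-Y = 21 → V
  i=11: W-O =  8 → I
  i=12: L-A = 11 → L
  i=13: P-J =  6 → G
  i=14: N-D = 10 → K
  i=15: E-Z =  5 → F
  i=16: N-B = 12 → M
  i=17: B-O = 13 → N
  i=18: N-S = 21 → V
  i=19: O-G =  8 → I
  i=20: V-K = 11 → L
  i=21: Z-T =  6 → G
  i=22: Q-G = 10 → K
  i=23: F-A =  5 → F
  i=24: Y-M = 12 → M
  i=25: Y-L = 13 → N
  i=26: Q-V = 21 → V
  i=27: M-E =  8 → I
  i=28: E-T = 11 → L
  i=29: T-N =  6 → G
  i=30: D-T = 10 → K
  i=31: N-I =  5 → F
  i=32: C-Q = 12 → M
  i=33: E-R = 13 → N
  i=34: G-L = 21 → V
  i=35: U-M =  8 → I
  i=36: J-Y = 11 → L
  i=37: Q-K =  6 → G
  i=38: O-E = 10 → K
  i=39: J-E =  5 → F
  i=40: U-I = 12 → M
  i=41: O-B = 13 → N
  i=42: H-M = 21 → V
  i=43: X-P =  8 → I
  i=44: A-P = 11 → L
  i=45: I-C =  6 → G
  shifts repeat with period 8: MNVILGKF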